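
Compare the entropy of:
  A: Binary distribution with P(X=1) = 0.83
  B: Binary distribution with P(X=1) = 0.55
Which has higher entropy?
B

For binary distributions, entropy is maximized at p=0.5 and decreases as p moves toward 0 or 1.

H(A) = H(0.83) = 0.6577 bits
H(B) = H(0.55) = 0.9928 bits

Distribution B (p=0.55) is closer to uniform (p=0.5), so it has higher entropy.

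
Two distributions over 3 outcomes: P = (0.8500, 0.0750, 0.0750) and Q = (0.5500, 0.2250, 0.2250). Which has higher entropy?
Q

P is highly concentrated on one outcome (85%), making it nearly deterministic. Q spreads its mass more evenly (max 55%). The more spread-out distribution has higher entropy: H(P) ≈ 0.760 bits, H(Q) ≈ 1.443 bits.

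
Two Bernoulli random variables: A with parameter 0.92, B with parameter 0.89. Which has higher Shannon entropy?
B

For binary distributions, entropy is maximized at p=0.5 and decreases as p moves toward 0 or 1.

H(A) = H(0.92) = 0.4022 bits
H(B) = H(0.89) = 0.4999 bits

Distribution B (p=0.89) is closer to uniform (p=0.5), so it has higher entropy.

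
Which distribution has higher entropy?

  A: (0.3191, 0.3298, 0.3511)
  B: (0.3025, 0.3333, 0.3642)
A

Both distributions are close to uniform, making this a harder comparison.

H(A) = 1.5838 bits
H(B) = 1.5808 bits

The distribution closer to uniform has higher entropy.
Answer: A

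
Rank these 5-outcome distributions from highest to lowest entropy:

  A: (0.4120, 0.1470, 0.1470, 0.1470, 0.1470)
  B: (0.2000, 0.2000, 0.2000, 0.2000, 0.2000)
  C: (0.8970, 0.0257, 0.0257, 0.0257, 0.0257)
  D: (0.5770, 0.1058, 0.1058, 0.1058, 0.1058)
B > A > D > C

Key insight: Entropy is maximized by uniform distributions and minimized by concentrated distributions.

Entropies:
  H(A) = 2.1535 bits
  H(B) = 2.3219 bits
  H(C) = 0.6844 bits
  H(D) = 1.8288 bits

Ranking: B > A > D > C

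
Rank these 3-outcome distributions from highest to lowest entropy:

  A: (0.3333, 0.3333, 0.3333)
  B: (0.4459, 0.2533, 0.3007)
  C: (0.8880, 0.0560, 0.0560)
A > B > C

Key insight: Entropy is maximized by uniform distributions and minimized by concentrated distributions.

- Uniform distributions have maximum entropy log₂(3) = 1.5850 bits
- The more "peaked" or concentrated a distribution, the lower its entropy

Entropies:
  H(A) = 1.5850 bits
  H(B) = 1.5427 bits
  H(C) = 0.6179 bits

Ranking: A > B > C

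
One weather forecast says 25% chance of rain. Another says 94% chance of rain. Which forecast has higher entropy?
25% forecast

Treat each forecast as a Bernoulli distribution. Binary entropy is maximized at p=0.5 and falls off symmetrically toward 0 or 1. The 25% forecast is closer to 50%, so it is more uncertain. H(25%) ≈ 0.811 bits, H(94%) ≈ 0.327 bits.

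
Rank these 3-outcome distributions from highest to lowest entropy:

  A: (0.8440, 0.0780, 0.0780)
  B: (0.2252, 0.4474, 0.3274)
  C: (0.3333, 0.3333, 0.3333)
C > B > A

Key insight: Entropy is maximized by uniform distributions and minimized by concentrated distributions.

- Uniform distributions have maximum entropy log₂(3) = 1.5850 bits
- The more "peaked" or concentrated a distribution, the lower its entropy

Entropies:
  H(A) = 0.7807 bits
  H(B) = 1.5309 bits
  H(C) = 1.5850 bits

Ranking: C > B > A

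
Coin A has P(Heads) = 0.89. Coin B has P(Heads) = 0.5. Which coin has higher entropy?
B

For binary distributions, entropy is maximized at p=0.5 and decreases as p moves toward 0 or 1.

H(A) = H(0.89) = 0.4999 bits
H(B) = H(0.5) = 1.0000 bits

Distribution B (p=0.5) is closer to uniform (p=0.5), so it has higher entropy.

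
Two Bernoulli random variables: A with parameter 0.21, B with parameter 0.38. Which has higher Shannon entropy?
B

For binary distributions, entropy is maximized at p=0.5 and decreases as p moves toward 0 or 1.

H(A) = H(0.21) = 0.7415 bits
H(B) = H(0.38) = 0.9580 bits

Distribution B (p=0.38) is closer to uniform (p=0.5), so it has higher entropy.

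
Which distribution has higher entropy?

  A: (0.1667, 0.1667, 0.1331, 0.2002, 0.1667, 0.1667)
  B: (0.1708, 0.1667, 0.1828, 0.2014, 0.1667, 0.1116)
A

Both distributions are close to uniform, making this a harder comparison.

H(A) = 2.5752 bits
H(B) = 2.5641 bits

The distribution closer to uniform has higher entropy.
Answer: A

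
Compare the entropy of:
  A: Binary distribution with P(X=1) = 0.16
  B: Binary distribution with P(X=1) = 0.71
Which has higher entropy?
B

For binary distributions, entropy is maximized at p=0.5 and decreases as p moves toward 0 or 1.

H(A) = H(0.16) = 0.6343 bits
H(B) = H(0.71) = 0.8687 bits

Distribution B (p=0.71) is closer to uniform (p=0.5), so it has higher entropy.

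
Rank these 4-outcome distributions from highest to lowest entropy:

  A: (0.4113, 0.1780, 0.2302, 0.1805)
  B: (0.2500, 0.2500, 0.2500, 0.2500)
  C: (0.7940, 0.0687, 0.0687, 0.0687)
B > A > C

Key insight: Entropy is maximized by uniform distributions and minimized by concentrated distributions.

- Uniform distributions have maximum entropy log₂(4) = 2.0000 bits
- The more "peaked" or concentrated a distribution, the lower its entropy

Entropies:
  H(A) = 1.9040 bits
  H(B) = 2.0000 bits
  H(C) = 1.0603 bits

Ranking: B > A > C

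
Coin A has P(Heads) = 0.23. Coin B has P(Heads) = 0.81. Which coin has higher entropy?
A

For binary distributions, entropy is maximized at p=0.5 and decreases as p moves toward 0 or 1.

H(A) = H(0.23) = 0.7780 bits
H(B) = H(0.81) = 0.7015 bits

Distribution A (p=0.23) is closer to uniform (p=0.5), so it has higher entropy.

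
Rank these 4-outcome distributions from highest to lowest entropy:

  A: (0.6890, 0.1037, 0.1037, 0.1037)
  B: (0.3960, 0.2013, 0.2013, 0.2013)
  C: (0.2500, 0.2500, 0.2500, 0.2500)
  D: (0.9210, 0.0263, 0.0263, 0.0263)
C > B > A > D

Key insight: Entropy is maximized by uniform distributions and minimized by concentrated distributions.

Entropies:
  H(A) = 1.3872 bits
  H(B) = 1.9259 bits
  H(C) = 2.0000 bits
  H(D) = 0.5239 bits

Ranking: C > B > A > D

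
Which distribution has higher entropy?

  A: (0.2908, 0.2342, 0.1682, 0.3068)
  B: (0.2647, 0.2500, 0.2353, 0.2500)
B

Both distributions are close to uniform, making this a harder comparison.

H(A) = 1.9642 bits
H(B) = 1.9988 bits

The distribution closer to uniform has higher entropy.
Answer: B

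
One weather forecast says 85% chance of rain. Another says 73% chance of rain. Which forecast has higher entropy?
73% forecast

Treat each forecast as a Bernoulli distribution. Binary entropy is maximized at p=0.5 and falls off symmetrically toward 0 or 1. The 73% forecast is closer to 50%, so it is more uncertain. H(85%) ≈ 0.610 bits, H(73%) ≈ 0.841 bits.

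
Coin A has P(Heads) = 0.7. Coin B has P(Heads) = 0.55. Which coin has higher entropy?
B

For binary distributions, entropy is maximized at p=0.5 and decreases as p moves toward 0 or 1.

H(A) = H(0.7) = 0.8813 bits
H(B) = H(0.55) = 0.9928 bits

Distribution B (p=0.55) is closer to uniform (p=0.5), so it has higher entropy.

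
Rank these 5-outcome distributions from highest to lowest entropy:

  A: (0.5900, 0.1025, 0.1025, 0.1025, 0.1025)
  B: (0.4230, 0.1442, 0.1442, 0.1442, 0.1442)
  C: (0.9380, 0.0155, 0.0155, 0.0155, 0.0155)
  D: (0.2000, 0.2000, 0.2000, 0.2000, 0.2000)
D > B > A > C

Key insight: Entropy is maximized by uniform distributions and minimized by concentrated distributions.

Entropies:
  H(A) = 1.7965 bits
  H(B) = 2.1368 bits
  H(C) = 0.4593 bits
  H(D) = 2.3219 bits

Ranking: D > B > A > C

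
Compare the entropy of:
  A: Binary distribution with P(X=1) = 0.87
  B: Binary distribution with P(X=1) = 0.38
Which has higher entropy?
B

For binary distributions, entropy is maximized at p=0.5 and decreases as p moves toward 0 or 1.

H(A) = H(0.87) = 0.5574 bits
H(B) = H(0.38) = 0.9580 bits

Distribution B (p=0.38) is closer to uniform (p=0.5), so it has higher entropy.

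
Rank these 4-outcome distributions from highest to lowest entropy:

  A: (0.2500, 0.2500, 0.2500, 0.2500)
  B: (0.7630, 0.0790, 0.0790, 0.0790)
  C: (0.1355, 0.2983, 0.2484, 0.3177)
A > C > B

Key insight: Entropy is maximized by uniform distributions and minimized by concentrated distributions.

- Uniform distributions have maximum entropy log₂(4) = 2.0000 bits
- The more "peaked" or concentrated a distribution, the lower its entropy

Entropies:
  H(A) = 2.0000 bits
  H(B) = 1.1657 bits
  H(C) = 1.9360 bits

Ranking: A > C > B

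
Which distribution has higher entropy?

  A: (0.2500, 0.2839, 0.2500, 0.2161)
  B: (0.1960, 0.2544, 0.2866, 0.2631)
A

Both distributions are close to uniform, making this a harder comparison.

H(A) = 1.9934 bits
H(B) = 1.9867 bits

The distribution closer to uniform has higher entropy.
Answer: A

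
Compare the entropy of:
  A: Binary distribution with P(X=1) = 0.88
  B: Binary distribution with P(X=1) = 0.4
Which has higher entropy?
B

For binary distributions, entropy is maximized at p=0.5 and decreases as p moves toward 0 or 1.

H(A) = H(0.88) = 0.5294 bits
H(B) = H(0.4) = 0.9710 bits

Distribution B (p=0.4) is closer to uniform (p=0.5), so it has higher entropy.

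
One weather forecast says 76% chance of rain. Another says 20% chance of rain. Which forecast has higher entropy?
76% forecast

Treat each forecast as a Bernoulli distribution. Binary entropy is maximized at p=0.5 and falls off symmetrically toward 0 or 1. The 76% forecast is closer to 50%, so it is more uncertain. H(76%) ≈ 0.795 bits, H(20%) ≈ 0.722 bits.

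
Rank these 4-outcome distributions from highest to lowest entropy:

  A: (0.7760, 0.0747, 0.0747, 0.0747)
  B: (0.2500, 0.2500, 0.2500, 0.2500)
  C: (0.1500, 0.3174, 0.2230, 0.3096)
B > C > A

Key insight: Entropy is maximized by uniform distributions and minimized by concentrated distributions.

- Uniform distributions have maximum entropy log₂(4) = 2.0000 bits
- The more "peaked" or concentrated a distribution, the lower its entropy

Entropies:
  H(A) = 1.1224 bits
  H(B) = 2.0000 bits
  H(C) = 1.9425 bits

Ranking: B > C > A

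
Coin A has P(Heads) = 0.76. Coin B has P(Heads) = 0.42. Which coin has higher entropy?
B

For binary distributions, entropy is maximized at p=0.5 and decreases as p moves toward 0 or 1.

H(A) = H(0.76) = 0.7950 bits
H(B) = H(0.42) = 0.9815 bits

Distribution B (p=0.42) is closer to uniform (p=0.5), so it has higher entropy.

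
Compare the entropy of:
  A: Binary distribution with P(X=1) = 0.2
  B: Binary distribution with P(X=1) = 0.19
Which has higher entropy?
A

For binary distributions, entropy is maximized at p=0.5 and decreases as p moves toward 0 or 1.

H(A) = H(0.2) = 0.7219 bits
H(B) = H(0.19) = 0.7015 bits

Distribution A (p=0.2) is closer to uniform (p=0.5), so it has higher entropy.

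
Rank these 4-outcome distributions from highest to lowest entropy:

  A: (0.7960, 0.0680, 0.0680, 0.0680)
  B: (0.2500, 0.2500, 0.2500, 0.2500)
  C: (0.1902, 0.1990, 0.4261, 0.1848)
B > C > A

Key insight: Entropy is maximized by uniform distributions and minimized by concentrated distributions.

- Uniform distributions have maximum entropy log₂(4) = 2.0000 bits
- The more "peaked" or concentrated a distribution, the lower its entropy

Entropies:
  H(A) = 1.0532 bits
  H(B) = 2.0000 bits
  H(C) = 1.8935 bits

Ranking: B > C > A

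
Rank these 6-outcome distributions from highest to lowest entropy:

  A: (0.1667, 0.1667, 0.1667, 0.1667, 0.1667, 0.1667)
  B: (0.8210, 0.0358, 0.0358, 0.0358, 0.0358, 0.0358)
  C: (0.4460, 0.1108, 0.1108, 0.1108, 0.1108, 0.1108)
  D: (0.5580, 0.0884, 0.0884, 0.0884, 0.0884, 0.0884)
A > C > D > B

Key insight: Entropy is maximized by uniform distributions and minimized by concentrated distributions.

Entropies:
  H(A) = 2.5850 bits
  H(B) = 1.0935 bits
  H(C) = 2.2779 bits
  H(D) = 2.0166 bits

Ranking: A > C > D > B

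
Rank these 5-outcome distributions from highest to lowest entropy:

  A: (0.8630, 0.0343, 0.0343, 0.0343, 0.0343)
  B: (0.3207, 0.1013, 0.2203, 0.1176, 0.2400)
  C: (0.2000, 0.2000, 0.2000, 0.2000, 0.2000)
C > B > A

Key insight: Entropy is maximized by uniform distributions and minimized by concentrated distributions.

- Uniform distributions have maximum entropy log₂(5) = 2.3219 bits
- The more "peaked" or concentrated a distribution, the lower its entropy

Entropies:
  H(A) = 0.8503 bits
  H(B) = 2.1989 bits
  H(C) = 2.3219 bits

Ranking: C > B > A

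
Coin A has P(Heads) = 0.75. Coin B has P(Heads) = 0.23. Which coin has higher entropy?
A

For binary distributions, entropy is maximized at p=0.5 and decreases as p moves toward 0 or 1.

H(A) = H(0.75) = 0.8113 bits
H(B) = H(0.23) = 0.7780 bits

Distribution A (p=0.75) is closer to uniform (p=0.5), so it has higher entropy.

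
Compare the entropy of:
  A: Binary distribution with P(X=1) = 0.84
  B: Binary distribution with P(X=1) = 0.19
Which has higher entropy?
B

For binary distributions, entropy is maximized at p=0.5 and decreases as p moves toward 0 or 1.

H(A) = H(0.84) = 0.6343 bits
H(B) = H(0.19) = 0.7015 bits

Distribution B (p=0.19) is closer to uniform (p=0.5), so it has higher entropy.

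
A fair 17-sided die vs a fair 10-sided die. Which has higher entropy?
17-sided die

Both are uniform distributions; for uniform over n outcomes, H = log₂(n). H(17-sided) = log₂(17) = 4.087 bits and H(10-sided) = log₂(10) = 3.322 bits. More outcomes in a uniform distribution means higher entropy.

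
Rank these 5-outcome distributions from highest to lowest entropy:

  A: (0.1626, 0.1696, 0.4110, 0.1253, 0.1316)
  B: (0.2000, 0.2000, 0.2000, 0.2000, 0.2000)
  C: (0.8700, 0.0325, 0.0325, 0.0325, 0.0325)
B > A > C

Key insight: Entropy is maximized by uniform distributions and minimized by concentrated distributions.

- Uniform distributions have maximum entropy log₂(5) = 2.3219 bits
- The more "peaked" or concentrated a distribution, the lower its entropy

Entropies:
  H(A) = 2.1478 bits
  H(B) = 2.3219 bits
  H(C) = 0.8174 bits

Ranking: B > A > C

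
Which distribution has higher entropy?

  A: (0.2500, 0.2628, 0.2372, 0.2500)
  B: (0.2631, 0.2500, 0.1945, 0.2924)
A

Both distributions are close to uniform, making this a harder comparison.

H(A) = 1.9991 bits
H(B) = 1.9850 bits

The distribution closer to uniform has higher entropy.
Answer: A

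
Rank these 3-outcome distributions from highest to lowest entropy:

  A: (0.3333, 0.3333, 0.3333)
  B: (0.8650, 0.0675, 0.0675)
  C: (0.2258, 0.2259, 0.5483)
A > C > B

Key insight: Entropy is maximized by uniform distributions and minimized by concentrated distributions.

- Uniform distributions have maximum entropy log₂(3) = 1.5850 bits
- The more "peaked" or concentrated a distribution, the lower its entropy

Entropies:
  H(A) = 1.5850 bits
  H(B) = 0.7060 bits
  H(C) = 1.4450 bits

Ranking: A > C > B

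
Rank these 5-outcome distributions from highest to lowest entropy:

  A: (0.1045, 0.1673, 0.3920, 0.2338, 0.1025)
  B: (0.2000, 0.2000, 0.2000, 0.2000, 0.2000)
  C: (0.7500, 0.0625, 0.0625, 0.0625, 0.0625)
B > A > C

Key insight: Entropy is maximized by uniform distributions and minimized by concentrated distributions.

- Uniform distributions have maximum entropy log₂(5) = 2.3219 bits
- The more "peaked" or concentrated a distribution, the lower its entropy

Entropies:
  H(A) = 2.1286 bits
  H(B) = 2.3219 bits
  H(C) = 1.3113 bits

Ranking: B > A > C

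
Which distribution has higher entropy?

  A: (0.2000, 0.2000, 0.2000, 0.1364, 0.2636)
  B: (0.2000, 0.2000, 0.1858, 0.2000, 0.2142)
B

Both distributions are close to uniform, making this a harder comparison.

H(A) = 2.2923 bits
H(B) = 2.3205 bits

The distribution closer to uniform has higher entropy.
Answer: B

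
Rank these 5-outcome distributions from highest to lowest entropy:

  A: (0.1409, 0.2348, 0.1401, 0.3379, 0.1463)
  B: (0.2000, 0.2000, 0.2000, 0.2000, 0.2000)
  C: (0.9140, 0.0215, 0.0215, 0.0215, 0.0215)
B > A > C

Key insight: Entropy is maximized by uniform distributions and minimized by concentrated distributions.

- Uniform distributions have maximum entropy log₂(5) = 2.3219 bits
- The more "peaked" or concentrated a distribution, the lower its entropy

Entropies:
  H(A) = 2.2211 bits
  H(B) = 2.3219 bits
  H(C) = 0.5950 bits

Ranking: B > A > C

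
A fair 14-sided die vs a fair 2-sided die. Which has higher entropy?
14-sided die

Both are uniform distributions; for uniform over n outcomes, H = log₂(n). H(14-sided) = log₂(14) = 3.807 bits and H(2-sided) = log₂(2) = 1.000 bits. More outcomes in a uniform distribution means higher entropy.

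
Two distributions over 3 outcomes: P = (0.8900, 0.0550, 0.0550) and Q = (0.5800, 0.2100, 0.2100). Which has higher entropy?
Q

P is highly concentrated on one outcome (89%), making it nearly deterministic. Q spreads its mass more evenly (max 58%). The more spread-out distribution has higher entropy: H(P) ≈ 0.610 bits, H(Q) ≈ 1.401 bits.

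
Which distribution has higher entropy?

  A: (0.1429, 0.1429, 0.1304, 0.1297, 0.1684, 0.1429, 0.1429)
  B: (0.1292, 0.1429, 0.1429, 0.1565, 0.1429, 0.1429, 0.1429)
B

Both distributions are close to uniform, making this a harder comparison.

H(A) = 2.8025 bits
H(B) = 2.8055 bits

The distribution closer to uniform has higher entropy.
Answer: B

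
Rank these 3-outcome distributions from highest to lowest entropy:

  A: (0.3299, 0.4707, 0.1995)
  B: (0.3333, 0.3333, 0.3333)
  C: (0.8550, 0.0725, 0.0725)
B > A > C

Key insight: Entropy is maximized by uniform distributions and minimized by concentrated distributions.

- Uniform distributions have maximum entropy log₂(3) = 1.5850 bits
- The more "peaked" or concentrated a distribution, the lower its entropy

Entropies:
  H(A) = 1.5034 bits
  H(B) = 1.5850 bits
  H(C) = 0.7422 bits

Ranking: B > A > C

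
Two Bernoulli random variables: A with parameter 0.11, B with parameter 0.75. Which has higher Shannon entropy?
B

For binary distributions, entropy is maximized at p=0.5 and decreases as p moves toward 0 or 1.

H(A) = H(0.11) = 0.4999 bits
H(B) = H(0.75) = 0.8113 bits

Distribution B (p=0.75) is closer to uniform (p=0.5), so it has higher entropy.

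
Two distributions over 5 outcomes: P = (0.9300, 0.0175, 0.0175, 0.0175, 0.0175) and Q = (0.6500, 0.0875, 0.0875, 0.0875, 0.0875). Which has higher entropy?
Q

P is highly concentrated on one outcome (93%), making it nearly deterministic. Q spreads its mass more evenly (max 65%). The more spread-out distribution has higher entropy: H(P) ≈ 0.506 bits, H(Q) ≈ 1.634 bits.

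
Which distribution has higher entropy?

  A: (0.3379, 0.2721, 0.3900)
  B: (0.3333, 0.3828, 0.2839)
B

Both distributions are close to uniform, making this a harder comparison.

H(A) = 1.5697 bits
H(B) = 1.5743 bits

The distribution closer to uniform has higher entropy.
Answer: B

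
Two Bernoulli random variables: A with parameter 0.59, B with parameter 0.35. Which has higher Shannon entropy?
A

For binary distributions, entropy is maximized at p=0.5 and decreases as p moves toward 0 or 1.

H(A) = H(0.59) = 0.9765 bits
H(B) = H(0.35) = 0.9341 bits

Distribution A (p=0.59) is closer to uniform (p=0.5), so it has higher entropy.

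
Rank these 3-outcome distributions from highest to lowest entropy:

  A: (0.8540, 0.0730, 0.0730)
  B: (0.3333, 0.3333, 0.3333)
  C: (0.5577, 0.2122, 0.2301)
B > C > A

Key insight: Entropy is maximized by uniform distributions and minimized by concentrated distributions.

- Uniform distributions have maximum entropy log₂(3) = 1.5850 bits
- The more "peaked" or concentrated a distribution, the lower its entropy

Entropies:
  H(A) = 0.7457 bits
  H(B) = 1.5850 bits
  H(C) = 1.4322 bits

Ranking: B > C > A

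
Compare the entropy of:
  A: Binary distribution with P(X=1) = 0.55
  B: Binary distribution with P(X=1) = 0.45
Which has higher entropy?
Equal

For binary distributions, entropy is maximized at p=0.5 and decreases as p moves toward 0 or 1.

H(A) = H(0.55) = 0.9928 bits
H(B) = H(0.45) = 0.9928 bits

Both distributions are equally far from uniform (|0.55-0.5| = |0.45-0.5|), so they have the same entropy.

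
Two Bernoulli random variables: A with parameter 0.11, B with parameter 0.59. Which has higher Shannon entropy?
B

For binary distributions, entropy is maximized at p=0.5 and decreases as p moves toward 0 or 1.

H(A) = H(0.11) = 0.4999 bits
H(B) = H(0.59) = 0.9765 bits

Distribution B (p=0.59) is closer to uniform (p=0.5), so it has higher entropy.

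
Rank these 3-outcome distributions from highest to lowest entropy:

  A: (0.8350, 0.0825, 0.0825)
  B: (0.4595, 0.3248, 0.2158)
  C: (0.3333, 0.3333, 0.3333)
C > B > A

Key insight: Entropy is maximized by uniform distributions and minimized by concentrated distributions.

- Uniform distributions have maximum entropy log₂(3) = 1.5850 bits
- The more "peaked" or concentrated a distribution, the lower its entropy

Entropies:
  H(A) = 0.8111 bits
  H(B) = 1.5198 bits
  H(C) = 1.5850 bits

Ranking: C > B > A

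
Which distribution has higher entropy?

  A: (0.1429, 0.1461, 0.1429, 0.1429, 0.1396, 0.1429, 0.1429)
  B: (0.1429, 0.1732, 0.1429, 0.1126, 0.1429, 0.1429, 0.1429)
A

Both distributions are close to uniform, making this a harder comparison.

H(A) = 2.8072 bits
H(B) = 2.7980 bits

The distribution closer to uniform has higher entropy.
Answer: A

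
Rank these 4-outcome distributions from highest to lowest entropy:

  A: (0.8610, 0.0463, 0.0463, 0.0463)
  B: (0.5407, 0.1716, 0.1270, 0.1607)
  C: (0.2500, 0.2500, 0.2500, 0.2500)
C > B > A

Key insight: Entropy is maximized by uniform distributions and minimized by concentrated distributions.

- Uniform distributions have maximum entropy log₂(4) = 2.0000 bits
- The more "peaked" or concentrated a distribution, the lower its entropy

Entropies:
  H(A) = 0.8019 bits
  H(B) = 1.7180 bits
  H(C) = 2.0000 bits

Ranking: C > B > A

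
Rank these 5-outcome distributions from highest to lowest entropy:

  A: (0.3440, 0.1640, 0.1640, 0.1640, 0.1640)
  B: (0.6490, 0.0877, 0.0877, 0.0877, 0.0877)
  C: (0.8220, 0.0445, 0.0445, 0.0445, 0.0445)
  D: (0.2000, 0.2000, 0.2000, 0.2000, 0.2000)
D > A > B > C

Key insight: Entropy is maximized by uniform distributions and minimized by concentrated distributions.

Entropies:
  H(A) = 2.2406 bits
  H(B) = 1.6370 bits
  H(C) = 1.0317 bits
  H(D) = 2.3219 bits

Ranking: D > A > B > C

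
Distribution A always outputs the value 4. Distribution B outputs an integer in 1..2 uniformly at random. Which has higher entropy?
B

A is deterministic, so H(A) = 0. B is uniform over 2 outcomes, so H(B) = log₂(2) = 1.000 bits. Any distribution with genuine randomness has higher entropy than a deterministic one.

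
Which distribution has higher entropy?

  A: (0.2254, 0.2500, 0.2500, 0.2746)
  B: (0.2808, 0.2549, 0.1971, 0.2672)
A

Both distributions are close to uniform, making this a harder comparison.

H(A) = 1.9965 bits
H(B) = 1.9878 bits

The distribution closer to uniform has higher entropy.
Answer: A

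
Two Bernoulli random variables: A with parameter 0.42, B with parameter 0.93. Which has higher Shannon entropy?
A

For binary distributions, entropy is maximized at p=0.5 and decreases as p moves toward 0 or 1.

H(A) = H(0.42) = 0.9815 bits
H(B) = H(0.93) = 0.3659 bits

Distribution A (p=0.42) is closer to uniform (p=0.5), so it has higher entropy.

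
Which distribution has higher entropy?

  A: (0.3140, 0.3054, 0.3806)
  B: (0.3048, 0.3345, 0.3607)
B

Both distributions are close to uniform, making this a harder comparison.

H(A) = 1.5778 bits
H(B) = 1.5816 bits

The distribution closer to uniform has higher entropy.
Answer: B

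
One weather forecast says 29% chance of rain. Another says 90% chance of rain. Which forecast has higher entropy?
29% forecast

Treat each forecast as a Bernoulli distribution. Binary entropy is maximized at p=0.5 and falls off symmetrically toward 0 or 1. The 29% forecast is closer to 50%, so it is more uncertain. H(29%) ≈ 0.869 bits, H(90%) ≈ 0.469 bits.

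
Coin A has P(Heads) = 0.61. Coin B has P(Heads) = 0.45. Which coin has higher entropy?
B

For binary distributions, entropy is maximized at p=0.5 and decreases as p moves toward 0 or 1.

H(A) = H(0.61) = 0.9648 bits
H(B) = H(0.45) = 0.9928 bits

Distribution B (p=0.45) is closer to uniform (p=0.5), so it has higher entropy.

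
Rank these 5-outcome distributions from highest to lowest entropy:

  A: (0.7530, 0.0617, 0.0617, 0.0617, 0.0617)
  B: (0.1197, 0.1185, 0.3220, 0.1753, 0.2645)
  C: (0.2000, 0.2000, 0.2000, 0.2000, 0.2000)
C > B > A

Key insight: Entropy is maximized by uniform distributions and minimized by concentrated distributions.

- Uniform distributions have maximum entropy log₂(5) = 2.3219 bits
- The more "peaked" or concentrated a distribution, the lower its entropy

Entropies:
  H(A) = 1.3005 bits
  H(B) = 2.2055 bits
  H(C) = 2.3219 bits

Ranking: C > B > A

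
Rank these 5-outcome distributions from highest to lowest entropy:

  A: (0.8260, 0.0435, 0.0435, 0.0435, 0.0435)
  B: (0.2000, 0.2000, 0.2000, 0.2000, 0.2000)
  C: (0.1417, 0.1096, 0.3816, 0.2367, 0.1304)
B > C > A

Key insight: Entropy is maximized by uniform distributions and minimized by concentrated distributions.

- Uniform distributions have maximum entropy log₂(5) = 2.3219 bits
- The more "peaked" or concentrated a distribution, the lower its entropy

Entropies:
  H(A) = 1.0148 bits
  H(B) = 2.3219 bits
  H(C) = 2.1547 bits

Ranking: B > C > A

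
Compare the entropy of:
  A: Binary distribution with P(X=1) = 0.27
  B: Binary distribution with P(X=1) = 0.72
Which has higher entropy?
B

For binary distributions, entropy is maximized at p=0.5 and decreases as p moves toward 0 or 1.

H(A) = H(0.27) = 0.8415 bits
H(B) = H(0.72) = 0.8555 bits

Distribution B (p=0.72) is closer to uniform (p=0.5), so it has higher entropy.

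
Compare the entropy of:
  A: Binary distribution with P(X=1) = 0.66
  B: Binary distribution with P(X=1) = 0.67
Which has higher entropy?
A

For binary distributions, entropy is maximized at p=0.5 and decreases as p moves toward 0 or 1.

H(A) = H(0.66) = 0.9248 bits
H(B) = H(0.67) = 0.9149 bits

Distribution A (p=0.66) is closer to uniform (p=0.5), so it has higher entropy.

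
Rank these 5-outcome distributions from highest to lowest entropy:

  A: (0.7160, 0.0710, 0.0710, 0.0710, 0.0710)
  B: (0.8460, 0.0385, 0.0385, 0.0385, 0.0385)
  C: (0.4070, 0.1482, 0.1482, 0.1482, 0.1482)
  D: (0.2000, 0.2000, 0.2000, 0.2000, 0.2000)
D > C > A > B

Key insight: Entropy is maximized by uniform distributions and minimized by concentrated distributions.

Entropies:
  H(A) = 1.4288 bits
  H(B) = 0.9278 bits
  H(C) = 2.1609 bits
  H(D) = 2.3219 bits

Ranking: D > C > A > B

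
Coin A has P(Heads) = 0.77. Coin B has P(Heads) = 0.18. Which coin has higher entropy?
A

For binary distributions, entropy is maximized at p=0.5 and decreases as p moves toward 0 or 1.

H(A) = H(0.77) = 0.7780 bits
H(B) = H(0.18) = 0.6801 bits

Distribution A (p=0.77) is closer to uniform (p=0.5), so it has higher entropy.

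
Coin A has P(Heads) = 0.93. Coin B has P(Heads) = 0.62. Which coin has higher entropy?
B

For binary distributions, entropy is maximized at p=0.5 and decreases as p moves toward 0 or 1.

H(A) = H(0.93) = 0.3659 bits
H(B) = H(0.62) = 0.9580 bits

Distribution B (p=0.62) is closer to uniform (p=0.5), so it has higher entropy.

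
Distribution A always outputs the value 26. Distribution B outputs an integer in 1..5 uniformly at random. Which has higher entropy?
B

A is deterministic, so H(A) = 0. B is uniform over 5 outcomes, so H(B) = log₂(5) = 2.322 bits. Any distribution with genuine randomness has higher entropy than a deterministic one.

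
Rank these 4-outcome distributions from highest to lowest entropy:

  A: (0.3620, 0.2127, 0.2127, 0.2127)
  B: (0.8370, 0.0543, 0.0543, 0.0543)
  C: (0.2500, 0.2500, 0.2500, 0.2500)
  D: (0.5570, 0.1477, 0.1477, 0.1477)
C > A > D > B

Key insight: Entropy is maximized by uniform distributions and minimized by concentrated distributions.

Entropies:
  H(A) = 1.9555 bits
  H(B) = 0.8998 bits
  H(C) = 2.0000 bits
  H(D) = 1.6927 bits

Ranking: C > A > D > B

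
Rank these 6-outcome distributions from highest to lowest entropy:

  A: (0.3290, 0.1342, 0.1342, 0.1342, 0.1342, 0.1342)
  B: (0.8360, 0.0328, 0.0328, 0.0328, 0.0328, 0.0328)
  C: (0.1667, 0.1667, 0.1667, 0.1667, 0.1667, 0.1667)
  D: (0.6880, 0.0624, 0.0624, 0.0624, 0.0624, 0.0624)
C > A > D > B

Key insight: Entropy is maximized by uniform distributions and minimized by concentrated distributions.

Entropies:
  H(A) = 2.4719 bits
  H(B) = 1.0246 bits
  H(C) = 2.5850 bits
  H(D) = 1.6199 bits

Ranking: C > A > D > B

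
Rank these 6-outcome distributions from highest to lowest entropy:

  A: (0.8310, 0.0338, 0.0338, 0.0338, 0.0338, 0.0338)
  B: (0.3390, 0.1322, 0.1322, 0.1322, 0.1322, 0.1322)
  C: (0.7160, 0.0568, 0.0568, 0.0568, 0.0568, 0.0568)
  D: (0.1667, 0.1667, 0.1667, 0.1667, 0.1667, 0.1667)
D > B > C > A

Key insight: Entropy is maximized by uniform distributions and minimized by concentrated distributions.

Entropies:
  H(A) = 1.0478 bits
  H(B) = 2.4587 bits
  H(C) = 1.5203 bits
  H(D) = 2.5850 bits

Ranking: D > B > C > A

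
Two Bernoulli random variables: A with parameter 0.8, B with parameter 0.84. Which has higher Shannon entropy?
A

For binary distributions, entropy is maximized at p=0.5 and decreases as p moves toward 0 or 1.

H(A) = H(0.8) = 0.7219 bits
H(B) = H(0.84) = 0.6343 bits

Distribution A (p=0.8) is closer to uniform (p=0.5), so it has higher entropy.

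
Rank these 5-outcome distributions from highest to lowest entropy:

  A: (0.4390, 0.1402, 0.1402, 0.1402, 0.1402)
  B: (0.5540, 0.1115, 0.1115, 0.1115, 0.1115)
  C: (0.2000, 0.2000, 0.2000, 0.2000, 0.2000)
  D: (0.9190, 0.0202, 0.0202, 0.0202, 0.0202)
C > A > B > D

Key insight: Entropy is maximized by uniform distributions and minimized by concentrated distributions.

Entropies:
  H(A) = 2.1112 bits
  H(B) = 1.8836 bits
  H(C) = 2.3219 bits
  H(D) = 0.5677 bits

Ranking: C > A > B > D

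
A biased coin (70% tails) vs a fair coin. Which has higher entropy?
Fair coin

The fair coin is uniform (p=0.5), maximizing binary entropy at 1 bit. The biased coin has H(0.70) ≈ 0.881 bits — its outcome is more predictable, so its entropy is lower.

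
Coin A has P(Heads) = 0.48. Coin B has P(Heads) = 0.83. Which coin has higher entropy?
A

For binary distributions, entropy is maximized at p=0.5 and decreases as p moves toward 0 or 1.

H(A) = H(0.48) = 0.9988 bits
H(B) = H(0.83) = 0.6577 bits

Distribution A (p=0.48) is closer to uniform (p=0.5), so it has higher entropy.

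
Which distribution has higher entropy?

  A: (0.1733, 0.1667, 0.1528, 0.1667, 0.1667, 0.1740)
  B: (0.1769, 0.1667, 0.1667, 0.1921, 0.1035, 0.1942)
A

Both distributions are close to uniform, making this a harder comparison.

H(A) = 2.5837 bits
H(B) = 2.5587 bits

The distribution closer to uniform has higher entropy.
Answer: A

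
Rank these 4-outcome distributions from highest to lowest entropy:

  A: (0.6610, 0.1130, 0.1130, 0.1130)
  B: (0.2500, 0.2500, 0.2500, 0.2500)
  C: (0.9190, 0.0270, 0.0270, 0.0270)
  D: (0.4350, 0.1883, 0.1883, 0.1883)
B > D > A > C

Key insight: Entropy is maximized by uniform distributions and minimized by concentrated distributions.

Entropies:
  H(A) = 1.4612 bits
  H(B) = 2.0000 bits
  H(C) = 0.5341 bits
  H(D) = 1.8833 bits

Ranking: B > D > A > C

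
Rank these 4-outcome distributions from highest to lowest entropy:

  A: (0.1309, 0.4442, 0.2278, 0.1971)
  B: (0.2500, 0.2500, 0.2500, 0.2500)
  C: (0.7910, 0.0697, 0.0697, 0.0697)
B > A > C

Key insight: Entropy is maximized by uniform distributions and minimized by concentrated distributions.

- Uniform distributions have maximum entropy log₂(4) = 2.0000 bits
- The more "peaked" or concentrated a distribution, the lower its entropy

Entropies:
  H(A) = 1.8520 bits
  H(B) = 2.0000 bits
  H(C) = 1.0708 bits

Ranking: B > A > C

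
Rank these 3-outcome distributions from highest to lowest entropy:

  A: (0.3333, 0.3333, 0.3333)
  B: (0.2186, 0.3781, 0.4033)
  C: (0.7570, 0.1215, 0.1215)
A > B > C

Key insight: Entropy is maximized by uniform distributions and minimized by concentrated distributions.

- Uniform distributions have maximum entropy log₂(3) = 1.5850 bits
- The more "peaked" or concentrated a distribution, the lower its entropy

Entropies:
  H(A) = 1.5850 bits
  H(B) = 1.5384 bits
  H(C) = 1.0430 bits

Ranking: A > B > C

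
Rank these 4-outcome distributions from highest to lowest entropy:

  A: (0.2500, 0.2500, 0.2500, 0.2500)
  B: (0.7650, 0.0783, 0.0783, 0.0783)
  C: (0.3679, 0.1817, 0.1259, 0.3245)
A > C > B

Key insight: Entropy is maximized by uniform distributions and minimized by concentrated distributions.

- Uniform distributions have maximum entropy log₂(4) = 2.0000 bits
- The more "peaked" or concentrated a distribution, the lower its entropy

Entropies:
  H(A) = 2.0000 bits
  H(B) = 1.1591 bits
  H(C) = 1.8811 bits

Ranking: A > C > B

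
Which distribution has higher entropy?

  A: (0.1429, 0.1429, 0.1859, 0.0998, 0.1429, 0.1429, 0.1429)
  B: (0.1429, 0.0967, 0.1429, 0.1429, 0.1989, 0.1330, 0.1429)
A

Both distributions are close to uniform, making this a harder comparison.

H(A) = 2.7884 bits
H(B) = 2.7806 bits

The distribution closer to uniform has higher entropy.
Answer: A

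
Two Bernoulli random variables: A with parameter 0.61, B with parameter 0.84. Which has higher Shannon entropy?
A

For binary distributions, entropy is maximized at p=0.5 and decreases as p moves toward 0 or 1.

H(A) = H(0.61) = 0.9648 bits
H(B) = H(0.84) = 0.6343 bits

Distribution A (p=0.61) is closer to uniform (p=0.5), so it has higher entropy.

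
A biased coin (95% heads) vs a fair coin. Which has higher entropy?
Fair coin

The fair coin is uniform (p=0.5), maximizing binary entropy at 1 bit. The biased coin has H(0.95) ≈ 0.286 bits — its outcome is more predictable, so its entropy is lower.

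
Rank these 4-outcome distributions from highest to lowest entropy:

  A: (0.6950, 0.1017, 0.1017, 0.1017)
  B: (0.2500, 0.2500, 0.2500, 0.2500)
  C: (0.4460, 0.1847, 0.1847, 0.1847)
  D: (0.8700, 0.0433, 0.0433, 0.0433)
B > C > A > D

Key insight: Entropy is maximized by uniform distributions and minimized by concentrated distributions.

Entropies:
  H(A) = 1.3707 bits
  H(B) = 2.0000 bits
  H(C) = 1.8696 bits
  H(D) = 0.7635 bits

Ranking: B > C > A > D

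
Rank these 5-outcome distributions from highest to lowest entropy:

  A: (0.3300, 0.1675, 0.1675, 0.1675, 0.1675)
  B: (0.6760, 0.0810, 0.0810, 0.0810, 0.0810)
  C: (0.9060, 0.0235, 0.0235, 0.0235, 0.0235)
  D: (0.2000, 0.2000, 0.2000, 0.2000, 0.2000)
D > A > B > C

Key insight: Entropy is maximized by uniform distributions and minimized by concentrated distributions.

Entropies:
  H(A) = 2.2549 bits
  H(B) = 1.5567 bits
  H(C) = 0.6377 bits
  H(D) = 2.3219 bits

Ranking: D > A > B > C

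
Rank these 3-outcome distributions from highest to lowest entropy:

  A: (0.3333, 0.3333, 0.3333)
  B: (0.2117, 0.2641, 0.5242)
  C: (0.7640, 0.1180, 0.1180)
A > B > C

Key insight: Entropy is maximized by uniform distributions and minimized by concentrated distributions.

- Uniform distributions have maximum entropy log₂(3) = 1.5850 bits
- The more "peaked" or concentrated a distribution, the lower its entropy

Entropies:
  H(A) = 1.5850 bits
  H(B) = 1.4699 bits
  H(C) = 1.0243 bits

Ranking: A > B > C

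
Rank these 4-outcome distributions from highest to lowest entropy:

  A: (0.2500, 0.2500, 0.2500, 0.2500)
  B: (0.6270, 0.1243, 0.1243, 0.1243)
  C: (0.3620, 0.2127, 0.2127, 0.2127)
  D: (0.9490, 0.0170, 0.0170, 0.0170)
A > C > B > D

Key insight: Entropy is maximized by uniform distributions and minimized by concentrated distributions.

Entropies:
  H(A) = 2.0000 bits
  H(B) = 1.5441 bits
  H(C) = 1.9555 bits
  H(D) = 0.3715 bits

Ranking: A > C > B > D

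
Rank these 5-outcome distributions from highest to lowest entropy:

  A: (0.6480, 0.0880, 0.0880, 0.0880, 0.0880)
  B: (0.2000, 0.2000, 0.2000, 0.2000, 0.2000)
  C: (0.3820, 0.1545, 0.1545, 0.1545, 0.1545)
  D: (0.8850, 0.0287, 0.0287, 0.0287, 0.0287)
B > C > A > D

Key insight: Entropy is maximized by uniform distributions and minimized by concentrated distributions.

Entropies:
  H(A) = 1.6398 bits
  H(B) = 2.3219 bits
  H(C) = 2.1954 bits
  H(D) = 0.7448 bits

Ranking: B > C > A > D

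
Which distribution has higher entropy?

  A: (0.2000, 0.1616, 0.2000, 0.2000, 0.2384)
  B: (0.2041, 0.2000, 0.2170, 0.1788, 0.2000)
B

Both distributions are close to uniform, making this a harder comparison.

H(A) = 2.3112 bits
H(B) = 2.3192 bits

The distribution closer to uniform has higher entropy.
Answer: B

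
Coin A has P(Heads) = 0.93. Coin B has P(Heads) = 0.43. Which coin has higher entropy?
B

For binary distributions, entropy is maximized at p=0.5 and decreases as p moves toward 0 or 1.

H(A) = H(0.93) = 0.3659 bits
H(B) = H(0.43) = 0.9858 bits

Distribution B (p=0.43) is closer to uniform (p=0.5), so it has higher entropy.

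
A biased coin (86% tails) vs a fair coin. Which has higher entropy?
Fair coin

The fair coin is uniform (p=0.5), maximizing binary entropy at 1 bit. The biased coin has H(0.86) ≈ 0.584 bits — its outcome is more predictable, so its entropy is lower.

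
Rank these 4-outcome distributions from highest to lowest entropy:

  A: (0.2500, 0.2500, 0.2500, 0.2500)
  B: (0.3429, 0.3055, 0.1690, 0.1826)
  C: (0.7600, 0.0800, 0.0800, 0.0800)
A > B > C

Key insight: Entropy is maximized by uniform distributions and minimized by concentrated distributions.

- Uniform distributions have maximum entropy log₂(4) = 2.0000 bits
- The more "peaked" or concentrated a distribution, the lower its entropy

Entropies:
  H(A) = 2.0000 bits
  H(B) = 1.9336 bits
  H(C) = 1.1754 bits

Ranking: A > B > C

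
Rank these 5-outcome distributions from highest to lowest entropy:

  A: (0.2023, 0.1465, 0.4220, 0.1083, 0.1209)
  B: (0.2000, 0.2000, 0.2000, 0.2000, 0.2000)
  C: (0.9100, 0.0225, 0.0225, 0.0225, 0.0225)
B > A > C

Key insight: Entropy is maximized by uniform distributions and minimized by concentrated distributions.

- Uniform distributions have maximum entropy log₂(5) = 2.3219 bits
- The more "peaked" or concentrated a distribution, the lower its entropy

Entropies:
  H(A) = 2.1134 bits
  H(B) = 2.3219 bits
  H(C) = 0.6165 bits

Ranking: B > A > C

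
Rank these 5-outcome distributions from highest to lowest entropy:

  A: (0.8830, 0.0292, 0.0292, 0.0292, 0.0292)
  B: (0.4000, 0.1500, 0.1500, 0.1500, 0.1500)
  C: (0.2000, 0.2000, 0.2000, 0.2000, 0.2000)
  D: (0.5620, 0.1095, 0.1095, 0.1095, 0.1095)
C > B > D > A

Key insight: Entropy is maximized by uniform distributions and minimized by concentrated distributions.

Entropies:
  H(A) = 0.7547 bits
  H(B) = 2.1710 bits
  H(C) = 2.3219 bits
  H(D) = 1.8649 bits

Ranking: C > B > D > A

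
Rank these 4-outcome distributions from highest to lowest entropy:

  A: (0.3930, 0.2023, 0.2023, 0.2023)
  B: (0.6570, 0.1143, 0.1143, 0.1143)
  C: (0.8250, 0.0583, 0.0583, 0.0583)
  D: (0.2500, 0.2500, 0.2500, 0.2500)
D > A > B > C

Key insight: Entropy is maximized by uniform distributions and minimized by concentrated distributions.

Entropies:
  H(A) = 1.9288 bits
  H(B) = 1.4713 bits
  H(C) = 0.9464 bits
  H(D) = 2.0000 bits

Ranking: D > A > B > C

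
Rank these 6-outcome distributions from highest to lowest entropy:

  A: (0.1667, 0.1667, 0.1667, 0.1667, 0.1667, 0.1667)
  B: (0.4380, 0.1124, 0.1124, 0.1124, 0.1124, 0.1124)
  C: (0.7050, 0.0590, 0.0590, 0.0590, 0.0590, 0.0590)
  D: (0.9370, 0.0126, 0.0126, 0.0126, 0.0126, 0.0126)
A > B > C > D

Key insight: Entropy is maximized by uniform distributions and minimized by concentrated distributions.

Entropies:
  H(A) = 2.5850 bits
  H(B) = 2.2938 bits
  H(C) = 1.5601 bits
  H(D) = 0.4855 bits

Ranking: A > B > C > D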